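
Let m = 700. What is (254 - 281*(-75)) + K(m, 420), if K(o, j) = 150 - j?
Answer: 21059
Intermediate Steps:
(254 - 281*(-75)) + K(m, 420) = (254 - 281*(-75)) + (150 - 1*420) = (254 + 21075) + (150 - 420) = 21329 - 270 = 21059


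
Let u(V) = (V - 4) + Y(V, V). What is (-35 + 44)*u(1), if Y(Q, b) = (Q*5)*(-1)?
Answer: -72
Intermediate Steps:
Y(Q, b) = -5*Q (Y(Q, b) = (5*Q)*(-1) = -5*Q)
u(V) = -4 - 4*V (u(V) = (V - 4) - 5*V = (-4 + V) - 5*V = -4 - 4*V)
(-35 + 44)*u(1) = (-35 + 44)*(-4 - 4*1) = 9*(-4 - 4) = 9*(-8) = -72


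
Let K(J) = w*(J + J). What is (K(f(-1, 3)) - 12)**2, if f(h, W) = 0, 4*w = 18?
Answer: 144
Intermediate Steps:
w = 9/2 (w = (1/4)*18 = 9/2 ≈ 4.5000)
K(J) = 9*J (K(J) = 9*(J + J)/2 = 9*(2*J)/2 = 9*J)
(K(f(-1, 3)) - 12)**2 = (9*0 - 12)**2 = (0 - 12)**2 = (-12)**2 = 144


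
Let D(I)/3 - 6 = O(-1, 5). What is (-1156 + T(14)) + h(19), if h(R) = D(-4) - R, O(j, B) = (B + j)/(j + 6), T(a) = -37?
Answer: -5958/5 ≈ -1191.6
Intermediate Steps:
O(j, B) = (B + j)/(6 + j)
D(I) = 102/5 (D(I) = 18 + 3*((5 - 1)/(6 - 1)) = 18 + 3*(4/5) = 18 + 3*((⅕)*4) = 18 + 3*(⅘) = 18 + 12/5 = 102/5)
h(R) = 102/5 - R
(-1156 + T(14)) + h(19) = (-1156 - 37) + (102/5 - 1*19) = -1193 + (102/5 - 19) = -1193 + 7/5 = -5958/5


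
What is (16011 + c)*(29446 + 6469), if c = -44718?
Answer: -1031011905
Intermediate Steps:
(16011 + c)*(29446 + 6469) = (16011 - 44718)*(29446 + 6469) = -28707*35915 = -1031011905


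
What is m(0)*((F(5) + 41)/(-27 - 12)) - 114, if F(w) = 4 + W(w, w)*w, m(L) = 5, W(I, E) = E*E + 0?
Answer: -5296/39 ≈ -135.79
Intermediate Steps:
W(I, E) = E² (W(I, E) = E² + 0 = E²)
F(w) = 4 + w³ (F(w) = 4 + w²*w = 4 + w³)
m(0)*((F(5) + 41)/(-27 - 12)) - 114 = 5*(((4 + 5³) + 41)/(-27 - 12)) - 114 = 5*(((4 + 125) + 41)/(-39)) - 114 = 5*((129 + 41)*(-1/39)) - 114 = 5*(170*(-1/39)) - 114 = 5*(-170/39) - 114 = -850/39 - 114 = -5296/39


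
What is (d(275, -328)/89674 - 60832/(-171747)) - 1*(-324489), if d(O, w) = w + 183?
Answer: 4997538551611195/15401240478 ≈ 3.2449e+5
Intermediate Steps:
d(O, w) = 183 + w
(d(275, -328)/89674 - 60832/(-171747)) - 1*(-324489) = ((183 - 328)/89674 - 60832/(-171747)) - 1*(-324489) = (-145*1/89674 - 60832*(-1/171747)) + 324489 = (-145/89674 + 60832/171747) + 324489 = 5430145453/15401240478 + 324489 = 4997538551611195/15401240478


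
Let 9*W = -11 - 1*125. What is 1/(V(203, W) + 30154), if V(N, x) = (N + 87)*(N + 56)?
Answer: 1/105264 ≈ 9.4999e-6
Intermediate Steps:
W = -136/9 (W = (-11 - 1*125)/9 = (-11 - 125)/9 = (⅑)*(-136) = -136/9 ≈ -15.111)
V(N, x) = (56 + N)*(87 + N) (V(N, x) = (87 + N)*(56 + N) = (56 + N)*(87 + N))
1/(V(203, W) + 30154) = 1/((4872 + 203² + 143*203) + 30154) = 1/((4872 + 41209 + 29029) + 30154) = 1/(75110 + 30154) = 1/105264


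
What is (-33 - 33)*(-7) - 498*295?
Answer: -146448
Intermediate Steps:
(-33 - 33)*(-7) - 498*295 = -66*(-7) - 146910 = 462 - 146910 = -146448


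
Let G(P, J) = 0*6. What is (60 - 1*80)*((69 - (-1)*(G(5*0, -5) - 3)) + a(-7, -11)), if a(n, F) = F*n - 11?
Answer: -2640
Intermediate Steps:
a(n, F) = -11 + F*n
G(P, J) = 0
(60 - 1*80)*((69 - (-1)*(G(5*0, -5) - 3)) + a(-7, -11)) = (60 - 1*80)*((69 - (-1)*(0 - 3)) + (-11 - 11*(-7))) = (60 - 80)*((69 - (-1)*(-3)) + (-11 + 77)) = -20*((69 - 1*3) + 66) = -20*((69 - 3) + 66) = -20*(66 + 66) = -20*132 = -2640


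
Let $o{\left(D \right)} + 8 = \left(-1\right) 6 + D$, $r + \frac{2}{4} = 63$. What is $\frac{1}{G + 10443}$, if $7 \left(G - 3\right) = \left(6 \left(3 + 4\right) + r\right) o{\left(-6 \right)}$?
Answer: $\frac{7}{71032} \approx 9.8547 \cdot 10^{-5}$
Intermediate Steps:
$r = \frac{125}{2}$ ($r = - \frac{1}{2} + 63 = \frac{125}{2} \approx 62.5$)
$o{\left(D \right)} = -14 + D$ ($o{\left(D \right)} = -8 + \left(\left(-1\right) 6 + D\right) = -8 + \left(-6 + D\right) = -14 + D$)
$G = - \frac{2069}{7}$ ($G = 3 + \frac{\left(6 \left(3 + 4\right) + \frac{125}{2}\right) \left(-14 - 6\right)}{7} = 3 + \frac{\left(6 \cdot 7 + \frac{125}{2}\right) \left(-20\right)}{7} = 3 + \frac{\left(42 + \frac{125}{2}\right) \left(-20\right)}{7} = 3 + \frac{\frac{209}{2} \left(-20\right)}{7} = 3 + \frac{1}{7} \left(-2090\right) = 3 - \frac{2090}{7} = - \frac{2069}{7} \approx -295.57$)
$\frac{1}{G + 10443} = \frac{1}{- \frac{2069}{7} + 10443} = \frac{1}{\frac{71032}{7}} = \frac{7}{71032}$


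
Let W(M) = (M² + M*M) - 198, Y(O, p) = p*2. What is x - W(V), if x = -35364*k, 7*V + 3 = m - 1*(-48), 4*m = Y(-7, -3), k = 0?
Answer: 11835/98 ≈ 120.77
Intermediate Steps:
Y(O, p) = 2*p
m = -3/2 (m = (2*(-3))/4 = (¼)*(-6) = -3/2 ≈ -1.5000)
V = 87/14 (V = -3/7 + (-3/2 - 1*(-48))/7 = -3/7 + (-3/2 + 48)/7 = -3/7 + (⅐)*(93/2) = -3/7 + 93/14 = 87/14 ≈ 6.2143)
W(M) = -198 + 2*M² (W(M) = (M² + M²) - 198 = 2*M² - 198 = -198 + 2*M²)
x = 0 (x = -35364*0 = 0)
x - W(V) = 0 - (-198 + 2*(87/14)²) = 0 - (-198 + 2*(7569/196)) = 0 - (-198 + 7569/98) = 0 - 1*(-11835/98) = 0 + 11835/98 = 11835/98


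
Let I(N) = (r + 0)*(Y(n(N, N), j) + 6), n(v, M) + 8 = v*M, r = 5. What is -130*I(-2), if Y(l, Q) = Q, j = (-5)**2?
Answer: -20150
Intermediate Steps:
n(v, M) = -8 + M*v (n(v, M) = -8 + v*M = -8 + M*v)
j = 25
I(N) = 155 (I(N) = (5 + 0)*(25 + 6) = 5*31 = 155)
-130*I(-2) = -130*155 = -20150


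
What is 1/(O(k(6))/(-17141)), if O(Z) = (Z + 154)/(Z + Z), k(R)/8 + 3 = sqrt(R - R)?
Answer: 411384/65 ≈ 6329.0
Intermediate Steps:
k(R) = -24 (k(R) = -24 + 8*sqrt(R - R) = -24 + 8*sqrt(0) = -24 + 8*0 = -24 + 0 = -24)
O(Z) = (154 + Z)/(2*Z) (O(Z) = (154 + Z)/((2*Z)) = (154 + Z)*(1/(2*Z)) = (154 + Z)/(2*Z))
1/(O(k(6))/(-17141)) = 1/(((1/2)*(154 - 24)/(-24))/(-17141)) = 1/(((1/2)*(-1/24)*130)*(-1/17141)) = 1/(-65/24*(-1/17141)) = 1/(65/411384) = 411384/65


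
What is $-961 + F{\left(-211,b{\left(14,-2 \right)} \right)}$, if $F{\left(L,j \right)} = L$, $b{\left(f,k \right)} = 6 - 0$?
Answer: $-1172$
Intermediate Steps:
$b{\left(f,k \right)} = 6$ ($b{\left(f,k \right)} = 6 + 0 = 6$)
$-961 + F{\left(-211,b{\left(14,-2 \right)} \right)} = -961 - 211 = -1172$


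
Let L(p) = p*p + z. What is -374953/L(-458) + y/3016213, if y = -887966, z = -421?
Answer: -1316827579327/631423078059 ≈ -2.0855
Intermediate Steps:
L(p) = -421 + p**2 (L(p) = p*p - 421 = p**2 - 421 = -421 + p**2)
-374953/L(-458) + y/3016213 = -374953/(-421 + (-458)**2) - 887966/3016213 = -374953/(-421 + 209764) - 887966*1/3016213 = -374953/209343 - 887966/3016213 = -1316827579327/631423078059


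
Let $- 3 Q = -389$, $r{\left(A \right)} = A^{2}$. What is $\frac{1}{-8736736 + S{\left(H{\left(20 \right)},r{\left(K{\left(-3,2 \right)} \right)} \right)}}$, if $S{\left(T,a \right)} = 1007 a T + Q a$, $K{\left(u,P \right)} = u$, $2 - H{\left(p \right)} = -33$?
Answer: $- \frac{1}{8418364} \approx -1.1879 \cdot 10^{-7}$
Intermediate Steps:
$H{\left(p \right)} = 35$ ($H{\left(p \right)} = 2 - -33 = 2 + 33 = 35$)
$Q = \frac{389}{3}$ ($Q = \left(- \frac{1}{3}\right) \left(-389\right) = \frac{389}{3} \approx 129.67$)
$S{\left(T,a \right)} = \frac{389 a}{3} + 1007 T a$ ($S{\left(T,a \right)} = 1007 a T + \frac{389 a}{3} = 1007 T a + \frac{389 a}{3} = \frac{389 a}{3} + 1007 T a$)
$\frac{1}{-8736736 + S{\left(H{\left(20 \right)},r{\left(K{\left(-3,2 \right)} \right)} \right)}} = \frac{1}{-8736736 + \frac{\left(-3\right)^{2} \left(389 + 3021 \cdot 35\right)}{3}} = \frac{1}{-8736736 + \frac{1}{3} \cdot 9 \left(389 + 105735\right)} = \frac{1}{-8736736 + \frac{1}{3} \cdot 9 \cdot 106124} = \frac{1}{-8736736 + 318372} = \frac{1}{-8418364} = - \frac{1}{8418364}$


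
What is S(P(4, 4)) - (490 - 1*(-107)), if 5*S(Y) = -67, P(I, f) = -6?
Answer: -3052/5 ≈ -610.40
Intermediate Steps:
S(Y) = -67/5 (S(Y) = (1/5)*(-67) = -67/5)
S(P(4, 4)) - (490 - 1*(-107)) = -67/5 - (490 - 1*(-107)) = -67/5 - (490 + 107) = -67/5 - 1*597 = -67/5 - 597 = -3052/5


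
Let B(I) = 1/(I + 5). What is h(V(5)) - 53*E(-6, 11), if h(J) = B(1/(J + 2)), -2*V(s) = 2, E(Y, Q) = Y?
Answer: 1909/6 ≈ 318.17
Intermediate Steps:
B(I) = 1/(5 + I)
V(s) = -1 (V(s) = -½*2 = -1)
h(J) = 1/(5 + 1/(2 + J)) (h(J) = 1/(5 + 1/(J + 2)) = 1/(5 + 1/(2 + J)))
h(V(5)) - 53*E(-6, 11) = (2 - 1)/(11 + 5*(-1)) - 53*(-6) = 1/(11 - 5) + 318 = 1/6 + 318 = (⅙)*1 + 318 = ⅙ + 318 = 1909/6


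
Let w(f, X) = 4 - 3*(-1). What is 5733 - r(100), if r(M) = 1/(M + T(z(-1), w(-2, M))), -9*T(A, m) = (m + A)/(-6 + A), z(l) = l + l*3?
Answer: 17204703/3001 ≈ 5733.0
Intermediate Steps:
w(f, X) = 7 (w(f, X) = 4 + 3 = 7)
z(l) = 4*l (z(l) = l + 3*l = 4*l)
T(A, m) = -(A + m)/(9*(-6 + A)) (T(A, m) = -(m + A)/(9*(-6 + A)) = -(A + m)/(9*(-6 + A)))
r(M) = 1/(1/30 + M) (r(M) = 1/(M + (-4*(-1) - 1*7)/(9*(-6 + 4*(-1)))) = 1/(M + (-1*(-4) - 7)/(9*(-6 - 4))) = 1/(M + (⅑)*(4 - 7)/(-10)) = 1/(M + (⅑)*(-⅒)*(-3)) = 1/(M + 1/30) = 1/(1/30 + M))
5733 - r(100) = 5733 - 30/(1 + 30*100) = 5733 - 30/(1 + 3000) = 5733 - 30/3001 = 17204703/3001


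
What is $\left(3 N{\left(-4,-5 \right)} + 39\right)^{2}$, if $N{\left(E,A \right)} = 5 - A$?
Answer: $4761$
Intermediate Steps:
$\left(3 N{\left(-4,-5 \right)} + 39\right)^{2} = \left(3 \left(5 - -5\right) + 39\right)^{2} = \left(3 \left(5 + 5\right) + 39\right)^{2} = \left(3 \cdot 10 + 39\right)^{2} = \left(30 + 39\right)^{2} = 69^{2} = 4761$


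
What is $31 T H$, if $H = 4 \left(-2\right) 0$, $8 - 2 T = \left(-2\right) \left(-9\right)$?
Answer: $0$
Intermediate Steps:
$T = -5$ ($T = 4 - \frac{\left(-2\right) \left(-9\right)}{2} = 4 - 9 = -5$)
$H = 0$ ($H = \left(-8\right) 0 = 0$)
$31 T H = 31 \left(-5\right) 0 = \left(-155\right) 0 = 0$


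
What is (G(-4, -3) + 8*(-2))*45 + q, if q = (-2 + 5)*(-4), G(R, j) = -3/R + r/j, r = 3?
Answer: -2973/4 ≈ -743.25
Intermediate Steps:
G(R, j) = -3/R + 3/j
q = -12 (q = 3*(-4) = -12)
(G(-4, -3) + 8*(-2))*45 + q = ((-3/(-4) + 3/(-3)) + 8*(-2))*45 - 12 = ((-3*(-¼) + 3*(-⅓)) - 16)*45 - 12 = ((¾ - 1) - 16)*45 - 12 = (-¼ - 16)*45 - 12 = -65/4*45 - 12 = -2925/4 - 12 = -2973/4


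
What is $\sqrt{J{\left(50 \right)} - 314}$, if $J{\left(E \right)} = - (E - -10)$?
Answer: $i \sqrt{374} \approx 19.339 i$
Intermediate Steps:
$J{\left(E \right)} = -10 - E$ ($J{\left(E \right)} = - (E + 10) = - (10 + E) = -10 - E$)
$\sqrt{J{\left(50 \right)} - 314} = \sqrt{\left(-10 - 50\right) - 314} = \sqrt{-60 - 314} = \sqrt{-374} = i \sqrt{374}$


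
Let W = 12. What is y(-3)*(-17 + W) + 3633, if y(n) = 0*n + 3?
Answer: 3618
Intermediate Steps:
y(n) = 3 (y(n) = 0 + 3 = 3)
y(-3)*(-17 + W) + 3633 = 3*(-17 + 12) + 3633 = 3*(-5) + 3633 = -15 + 3633 = 3618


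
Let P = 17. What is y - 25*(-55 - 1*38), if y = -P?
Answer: 2308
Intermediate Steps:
y = -17 (y = -1*17 = -17)
y - 25*(-55 - 1*38) = -17 - 25*(-55 - 1*38) = -17 - 25*(-55 - 38) = -17 - 25*(-93) = -17 + 2325 = 2308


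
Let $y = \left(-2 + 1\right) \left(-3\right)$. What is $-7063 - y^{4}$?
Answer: $-7144$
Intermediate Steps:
$y = 3$ ($y = \left(-1\right) \left(-3\right) = 3$)
$-7063 - y^{4} = -7063 - 3^{4} = -7063 - 81 = -7144$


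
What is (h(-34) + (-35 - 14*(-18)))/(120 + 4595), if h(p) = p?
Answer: 183/4715 ≈ 0.038812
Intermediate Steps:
(h(-34) + (-35 - 14*(-18)))/(120 + 4595) = (-34 + (-35 - 14*(-18)))/(120 + 4595) = (-34 + (-35 + 252))/4715 = (-34 + 217)*(1/4715) = 183*(1/4715) = 183/4715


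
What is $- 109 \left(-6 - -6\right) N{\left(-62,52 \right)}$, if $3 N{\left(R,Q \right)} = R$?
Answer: $0$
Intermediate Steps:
$N{\left(R,Q \right)} = \frac{R}{3}$
$- 109 \left(-6 - -6\right) N{\left(-62,52 \right)} = - 109 \left(-6 - -6\right) \frac{1}{3} \left(-62\right) = - 109 \left(-6 + 6\right) \left(- \frac{62}{3}\right) = \left(-109\right) 0 \left(- \frac{62}{3}\right) = 0 \left(- \frac{62}{3}\right) = 0$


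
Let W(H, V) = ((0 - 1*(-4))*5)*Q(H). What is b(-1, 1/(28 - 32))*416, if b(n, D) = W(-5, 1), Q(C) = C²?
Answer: 208000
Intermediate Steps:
W(H, V) = 20*H² (W(H, V) = ((0 - 1*(-4))*5)*H² = ((0 + 4)*5)*H² = (4*5)*H² = 20*H²)
b(n, D) = 500 (b(n, D) = 20*(-5)² = 20*25 = 500)
b(-1, 1/(28 - 32))*416 = 500*416 = 208000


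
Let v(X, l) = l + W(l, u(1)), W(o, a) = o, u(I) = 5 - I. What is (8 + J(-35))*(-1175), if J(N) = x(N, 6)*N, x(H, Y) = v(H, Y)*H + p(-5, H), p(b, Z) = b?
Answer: -17487525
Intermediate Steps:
v(X, l) = 2*l (v(X, l) = l + l = 2*l)
x(H, Y) = -5 + 2*H*Y (x(H, Y) = (2*Y)*H - 5 = 2*H*Y - 5 = -5 + 2*H*Y)
J(N) = N*(-5 + 12*N) (J(N) = (-5 + 2*N*6)*N = (-5 + 12*N)*N = N*(-5 + 12*N))
(8 + J(-35))*(-1175) = (8 - 35*(-5 + 12*(-35)))*(-1175) = (8 - 35*(-5 - 420))*(-1175) = (8 - 35*(-425))*(-1175) = (8 + 14875)*(-1175) = 14883*(-1175) = -17487525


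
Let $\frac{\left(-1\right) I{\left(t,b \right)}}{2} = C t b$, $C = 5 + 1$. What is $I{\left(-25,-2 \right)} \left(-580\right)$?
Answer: $348000$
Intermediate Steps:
$C = 6$
$I{\left(t,b \right)} = - 12 b t$ ($I{\left(t,b \right)} = - 2 \cdot 6 t b = - 2 \cdot 6 b t = - 12 b t$)
$I{\left(-25,-2 \right)} \left(-580\right) = \left(-12\right) \left(-2\right) \left(-25\right) \left(-580\right) = \left(-600\right) \left(-580\right) = 348000$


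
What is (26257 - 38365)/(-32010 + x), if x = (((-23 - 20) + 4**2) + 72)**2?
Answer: 4036/9995 ≈ 0.40380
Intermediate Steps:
x = 2025 (x = ((-43 + 16) + 72)**2 = (-27 + 72)**2 = 45**2 = 2025)
(26257 - 38365)/(-32010 + x) = (26257 - 38365)/(-32010 + 2025) = -12108/(-29985) = -12108*(-1/29985) = 4036/9995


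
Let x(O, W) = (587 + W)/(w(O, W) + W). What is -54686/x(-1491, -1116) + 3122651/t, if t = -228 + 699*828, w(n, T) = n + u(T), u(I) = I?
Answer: -117787579613653/306049776 ≈ -3.8486e+5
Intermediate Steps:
w(n, T) = T + n (w(n, T) = n + T = T + n)
t = 578544 (t = -228 + 578772 = 578544)
x(O, W) = (587 + W)/(O + 2*W) (x(O, W) = (587 + W)/((W + O) + W) = (587 + W)/((O + W) + W) = (587 + W)/(O + 2*W))
-54686/x(-1491, -1116) + 3122651/t = -54686*(-1491 + 2*(-1116))/(587 - 1116) + 3122651/578544 = -54686/(-529/(-1491 - 2232)) + 3122651*(1/578544) = -54686/(-529/(-3723)) + 3122651/578544 = -54686/((-1/3723*(-529))) + 3122651/578544 = -54686/529/3723 + 3122651/578544 = -54686*3723/529 + 3122651/578544 = -203595978/529 + 3122651/578544 = -117787579613653/306049776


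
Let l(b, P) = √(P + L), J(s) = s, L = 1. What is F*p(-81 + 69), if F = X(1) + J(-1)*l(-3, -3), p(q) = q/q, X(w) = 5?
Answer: 5 - I*√2 ≈ 5.0 - 1.4142*I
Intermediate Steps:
l(b, P) = √(1 + P) (l(b, P) = √(P + 1) = √(1 + P))
p(q) = 1
F = 5 - I*√2 (F = 5 - √(1 - 3) = 5 - √(-2) = 5 - I*√2 ≈ 5.0 - 1.4142*I)
F*p(-81 + 69) = (5 - I*√2)*1 = 5 - I*√2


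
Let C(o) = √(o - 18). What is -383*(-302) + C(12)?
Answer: 115666 + I*√6 ≈ 1.1567e+5 + 2.4495*I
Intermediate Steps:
C(o) = √(-18 + o)
-383*(-302) + C(12) = -383*(-302) + √(-18 + 12) = 115666 + √(-6) = 115666 + I*√6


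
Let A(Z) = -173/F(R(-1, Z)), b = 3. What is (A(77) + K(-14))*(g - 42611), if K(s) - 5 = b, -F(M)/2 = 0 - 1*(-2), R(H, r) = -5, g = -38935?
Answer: -8358465/2 ≈ -4.1792e+6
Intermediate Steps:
F(M) = -4 (F(M) = -2*(0 - 1*(-2)) = -2*(0 + 2) = -2*2 = -4)
A(Z) = 173/4 (A(Z) = -173/(-4) = -173*(-¼) = 173/4)
K(s) = 8 (K(s) = 5 + 3 = 8)
(A(77) + K(-14))*(g - 42611) = (173/4 + 8)*(-38935 - 42611) = (205/4)*(-81546) = -8358465/2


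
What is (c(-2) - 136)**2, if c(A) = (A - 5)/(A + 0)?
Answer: 70225/4 ≈ 17556.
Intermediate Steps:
c(A) = (-5 + A)/A
(c(-2) - 136)**2 = ((-5 - 2)/(-2) - 136)**2 = (-1/2*(-7) - 136)**2 = (7/2 - 136)**2 = (-265/2)**2 = 70225/4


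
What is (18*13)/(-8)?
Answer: -117/4 ≈ -29.250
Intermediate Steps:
(18*13)/(-8) = 234*(-⅛) = -117/4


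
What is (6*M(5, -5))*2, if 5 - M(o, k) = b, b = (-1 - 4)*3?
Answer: 240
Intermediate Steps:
b = -15 (b = -5*3 = -15)
M(o, k) = 20 (M(o, k) = 5 - 1*(-15) = 5 + 15 = 20)
(6*M(5, -5))*2 = (6*20)*2 = 120*2 = 240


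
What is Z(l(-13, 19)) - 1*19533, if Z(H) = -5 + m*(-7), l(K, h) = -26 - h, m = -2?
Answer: -19524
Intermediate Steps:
Z(H) = 9 (Z(H) = -5 - 2*(-7) = -5 + 14 = 9)
Z(l(-13, 19)) - 1*19533 = 9 - 1*19533 = 9 - 19533 = -19524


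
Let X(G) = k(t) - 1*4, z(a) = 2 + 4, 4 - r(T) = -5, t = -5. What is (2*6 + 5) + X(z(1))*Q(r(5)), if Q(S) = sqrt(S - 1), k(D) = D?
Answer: 17 - 18*sqrt(2) ≈ -8.4558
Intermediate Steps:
r(T) = 9 (r(T) = 4 - 1*(-5) = 4 + 5 = 9)
Q(S) = sqrt(-1 + S)
z(a) = 6
X(G) = -9 (X(G) = -5 - 1*4 = -5 - 4 = -9)
(2*6 + 5) + X(z(1))*Q(r(5)) = (2*6 + 5) - 9*sqrt(-1 + 9) = (12 + 5) - 18*sqrt(2) = 17 - 18*sqrt(2)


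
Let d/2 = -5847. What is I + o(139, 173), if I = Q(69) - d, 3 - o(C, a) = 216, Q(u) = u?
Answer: 11550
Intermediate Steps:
d = -11694 (d = 2*(-5847) = -11694)
o(C, a) = -213 (o(C, a) = 3 - 1*216 = 3 - 216 = -213)
I = 11763 (I = 69 - 1*(-11694) = 69 + 11694 = 11763)
I + o(139, 173) = 11763 - 213 = 11550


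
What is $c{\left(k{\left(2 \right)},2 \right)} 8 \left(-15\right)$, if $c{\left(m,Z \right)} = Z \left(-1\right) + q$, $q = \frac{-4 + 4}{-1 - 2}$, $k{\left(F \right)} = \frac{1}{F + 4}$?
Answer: $240$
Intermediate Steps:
$k{\left(F \right)} = \frac{1}{4 + F}$
$q = 0$ ($q = \frac{0}{-3} = 0 \left(- \frac{1}{3}\right) = 0$)
$c{\left(m,Z \right)} = - Z$ ($c{\left(m,Z \right)} = Z \left(-1\right) + 0 = - Z + 0 = - Z$)
$c{\left(k{\left(2 \right)},2 \right)} 8 \left(-15\right) = \left(-1\right) 2 \cdot 8 \left(-15\right) = \left(-2\right) 8 \left(-15\right) = \left(-16\right) \left(-15\right) = 240$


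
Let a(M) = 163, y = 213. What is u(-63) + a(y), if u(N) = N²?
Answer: 4132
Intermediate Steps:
u(-63) + a(y) = (-63)² + 163 = 3969 + 163 = 4132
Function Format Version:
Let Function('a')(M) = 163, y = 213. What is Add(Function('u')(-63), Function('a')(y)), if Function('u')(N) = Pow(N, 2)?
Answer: 4132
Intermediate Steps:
Add(Function('u')(-63), Function('a')(y)) = Add(Pow(-63, 2), 163) = Add(3969, 163) = 4132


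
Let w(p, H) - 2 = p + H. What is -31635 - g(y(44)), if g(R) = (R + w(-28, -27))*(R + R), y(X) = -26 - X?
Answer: -48855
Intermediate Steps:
w(p, H) = 2 + H + p (w(p, H) = 2 + (p + H) = 2 + (H + p) = 2 + H + p)
g(R) = 2*R*(-53 + R) (g(R) = (R + (2 - 27 - 28))*(R + R) = (R - 53)*(2*R) = (-53 + R)*(2*R) = 2*R*(-53 + R))
-31635 - g(y(44)) = -31635 - 2*(-26 - 1*44)*(-53 + (-26 - 1*44)) = -31635 - 2*(-26 - 44)*(-53 + (-26 - 44)) = -31635 - 2*(-70)*(-53 - 70) = -31635 - 2*(-70)*(-123) = -31635 - 1*17220 = -31635 - 17220 = -48855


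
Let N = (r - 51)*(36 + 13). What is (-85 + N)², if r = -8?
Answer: 8856576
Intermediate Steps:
N = -2891 (N = (-8 - 51)*(36 + 13) = -59*49 = -2891)
(-85 + N)² = (-85 - 2891)² = (-2976)² = 8856576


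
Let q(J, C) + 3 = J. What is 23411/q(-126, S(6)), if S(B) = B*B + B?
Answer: -23411/129 ≈ -181.48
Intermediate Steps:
S(B) = B + B² (S(B) = B² + B = B + B²)
q(J, C) = -3 + J
23411/q(-126, S(6)) = 23411/(-3 - 126) = 23411/(-129) = 23411*(-1/129) = -23411/129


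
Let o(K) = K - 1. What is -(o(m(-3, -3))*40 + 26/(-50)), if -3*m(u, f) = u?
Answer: 13/25 ≈ 0.52000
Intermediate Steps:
m(u, f) = -u/3
o(K) = -1 + K
-(o(m(-3, -3))*40 + 26/(-50)) = -((-1 - ⅓*(-3))*40 + 26/(-50)) = -((-1 + 1)*40 + 26*(-1/50)) = -(0*40 - 13/25) = -(0 - 13/25) = -1*(-13/25) = 13/25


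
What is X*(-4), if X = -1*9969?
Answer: 39876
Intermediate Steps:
X = -9969
X*(-4) = -9969*(-4) = 39876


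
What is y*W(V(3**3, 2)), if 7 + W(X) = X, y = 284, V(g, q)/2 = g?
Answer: 13348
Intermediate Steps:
V(g, q) = 2*g
W(X) = -7 + X
y*W(V(3**3, 2)) = 284*(-7 + 2*3**3) = 284*(-7 + 2*27) = 284*(-7 + 54) = 284*47 = 13348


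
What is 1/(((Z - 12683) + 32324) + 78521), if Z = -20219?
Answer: 1/77943 ≈ 1.2830e-5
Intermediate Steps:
1/(((Z - 12683) + 32324) + 78521) = 1/(((-20219 - 12683) + 32324) + 78521) = 1/((-32902 + 32324) + 78521) = 1/(-578 + 78521) = 1/77943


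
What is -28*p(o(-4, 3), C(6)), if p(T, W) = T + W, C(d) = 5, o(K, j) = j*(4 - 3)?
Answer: -224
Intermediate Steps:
o(K, j) = j (o(K, j) = j*1 = j)
-28*p(o(-4, 3), C(6)) = -28*(3 + 5) = -28*8 = -224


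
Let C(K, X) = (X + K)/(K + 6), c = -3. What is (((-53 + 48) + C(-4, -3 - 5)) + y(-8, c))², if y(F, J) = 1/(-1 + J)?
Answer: 2025/16 ≈ 126.56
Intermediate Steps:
C(K, X) = (K + X)/(6 + K)
(((-53 + 48) + C(-4, -3 - 5)) + y(-8, c))² = (((-53 + 48) + (-4 + (-3 - 5))/(6 - 4)) + 1/(-1 - 3))² = ((-5 + (-4 - 8)/2) + 1/(-4))² = ((-5 + (½)*(-12)) - ¼)² = ((-5 - 6) - ¼)² = (-11 - ¼)² = (-45/4)² = 2025/16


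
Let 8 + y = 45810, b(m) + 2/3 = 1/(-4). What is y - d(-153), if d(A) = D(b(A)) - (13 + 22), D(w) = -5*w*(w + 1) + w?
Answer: 6600605/144 ≈ 45838.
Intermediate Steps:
b(m) = -11/12 (b(m) = -⅔ + 1/(-4) = -⅔ + 1*(-¼) = -⅔ - ¼ = -11/12)
y = 45802 (y = -8 + 45810 = 45802)
D(w) = w - 5*w*(1 + w) (D(w) = -5*w*(1 + w) + w = w - 5*w*(1 + w))
d(A) = -5117/144 (d(A) = -1*(-11/12)*(4 + 5*(-11/12)) - (13 + 22) = -1*(-11/12)*(4 - 55/12) - 1*35 = -1*(-11/12)*(-7/12) - 35 = -77/144 - 35 = -5117/144)
y - d(-153) = 45802 - 1*(-5117/144) = 45802 + 5117/144 = 6600605/144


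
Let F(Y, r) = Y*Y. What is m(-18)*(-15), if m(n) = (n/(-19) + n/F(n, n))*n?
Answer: 4575/19 ≈ 240.79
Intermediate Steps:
F(Y, r) = Y**2
m(n) = n*(1/n - n/19) (m(n) = (n/(-19) + n/(n**2))*n = (n*(-1/19) + n/n**2)*n = (-n/19 + 1/n)*n = (1/n - n/19)*n = n*(1/n - n/19))
m(-18)*(-15) = (1 - 1/19*(-18)**2)*(-15) = (1 - 1/19*324)*(-15) = (1 - 324/19)*(-15) = -305/19*(-15) = 4575/19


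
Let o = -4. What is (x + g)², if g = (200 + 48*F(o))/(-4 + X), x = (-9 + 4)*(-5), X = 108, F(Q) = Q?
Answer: 106276/169 ≈ 628.85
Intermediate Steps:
x = 25 (x = -5*(-5) = 25)
g = 1/13 (g = (200 + 48*(-4))/(-4 + 108) = (200 - 192)/104 = 8*(1/104) = 1/13 ≈ 0.076923)
(x + g)² = (25 + 1/13)² = (326/13)² = 106276/169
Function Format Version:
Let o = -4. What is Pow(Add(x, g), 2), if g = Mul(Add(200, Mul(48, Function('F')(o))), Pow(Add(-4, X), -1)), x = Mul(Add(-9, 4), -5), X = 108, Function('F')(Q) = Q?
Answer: Rational(106276, 169) ≈ 628.85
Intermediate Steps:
x = 25 (x = Mul(-5, -5) = 25)
g = Rational(1, 13) (g = Mul(Add(200, Mul(48, -4)), Pow(Add(-4, 108), -1)) = Mul(Add(200, -192), Pow(104, -1)) = Mul(8, Rational(1, 104)) = Rational(1, 13) ≈ 0.076923)
Pow(Add(x, g), 2) = Pow(Add(25, Rational(1, 13)), 2) = Pow(Rational(326, 13), 2) = Rational(106276, 169)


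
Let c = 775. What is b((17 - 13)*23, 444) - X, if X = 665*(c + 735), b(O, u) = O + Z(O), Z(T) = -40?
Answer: -1004098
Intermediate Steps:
b(O, u) = -40 + O (b(O, u) = O - 40 = -40 + O)
X = 1004150 (X = 665*(775 + 735) = 665*1510 = 1004150)
b((17 - 13)*23, 444) - X = (-40 + (17 - 13)*23) - 1*1004150 = (-40 + 4*23) - 1004150 = (-40 + 92) - 1004150 = 52 - 1004150 = -1004098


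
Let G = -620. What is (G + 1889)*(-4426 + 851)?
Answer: -4536675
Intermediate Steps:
(G + 1889)*(-4426 + 851) = (-620 + 1889)*(-4426 + 851) = 1269*(-3575) = -4536675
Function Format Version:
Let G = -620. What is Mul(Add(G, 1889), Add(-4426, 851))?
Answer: -4536675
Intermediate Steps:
Mul(Add(G, 1889), Add(-4426, 851)) = Mul(Add(-620, 1889), Add(-4426, 851)) = Mul(1269, -3575) = -4536675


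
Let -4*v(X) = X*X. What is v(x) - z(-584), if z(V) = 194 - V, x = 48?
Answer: -1354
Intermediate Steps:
v(X) = -X²/4 (v(X) = -X*X/4 = -X²/4)
v(x) - z(-584) = -¼*48² - (194 - 1*(-584)) = -¼*2304 - (194 + 584) = -576 - 1*778 = -576 - 778 = -1354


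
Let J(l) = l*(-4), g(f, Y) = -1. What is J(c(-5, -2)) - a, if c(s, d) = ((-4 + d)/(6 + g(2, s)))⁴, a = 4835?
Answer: -3027059/625 ≈ -4843.3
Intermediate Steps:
c(s, d) = (-⅘ + d/5)⁴ (c(s, d) = ((-4 + d)/(6 - 1))⁴ = ((-4 + d)/5)⁴ = ((-4 + d)*(⅕))⁴ = (-⅘ + d/5)⁴)
J(l) = -4*l
J(c(-5, -2)) - a = -4*(-4 - 2)⁴/625 - 1*4835 = -4*(-6)⁴/625 - 4835 = -4*1296/625 - 4835 = -5184/625 - 4835 = -3027059/625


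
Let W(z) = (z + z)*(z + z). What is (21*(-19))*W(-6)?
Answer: -57456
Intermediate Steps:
W(z) = 4*z² (W(z) = (2*z)*(2*z) = 4*z²)
(21*(-19))*W(-6) = (21*(-19))*(4*(-6)²) = -1596*36 = -399*144 = -57456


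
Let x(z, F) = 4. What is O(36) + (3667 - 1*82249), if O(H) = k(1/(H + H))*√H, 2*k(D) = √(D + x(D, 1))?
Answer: -78582 + 17*√2/4 ≈ -78576.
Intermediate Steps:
k(D) = √(4 + D)/2 (k(D) = √(D + 4)/2 = √(4 + D)/2)
O(H) = √H*√(4 + 1/(2*H))/2 (O(H) = (√(4 + 1/(H + H))/2)*√H = (√(4 + 1/(2*H))/2)*√H = √H*√(4 + 1/(2*H))/2)
O(36) + (3667 - 1*82249) = √2*√36*√(8 + 1/36)/4 + (3667 - 1*82249) = (¼)*√2*6*√(8 + 1/36) + (3667 - 82249) = (¼)*√2*6*√(289/36) - 78582 = (¼)*√2*6*(17/6) - 78582 = 17*√2/4 - 78582 = -78582 + 17*√2/4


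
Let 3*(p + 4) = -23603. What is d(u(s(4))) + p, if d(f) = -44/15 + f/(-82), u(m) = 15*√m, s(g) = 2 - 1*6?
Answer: -39373/5 - 15*I/41 ≈ -7874.6 - 0.36585*I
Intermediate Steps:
s(g) = -4 (s(g) = 2 - 6 = -4)
d(f) = -44/15 - f/82 (d(f) = -44*1/15 + f*(-1/82) = -44/15 - f/82)
p = -23615/3 (p = -4 + (⅓)*(-23603) = -4 - 23603/3 = -23615/3 ≈ -7871.7)
d(u(s(4))) + p = (-44/15 - 15*√(-4)/82) - 23615/3 = (-44/15 - 15*2*I/82) - 23615/3 = (-44/15 - 15*I/41) - 23615/3 = -39373/5 - 15*I/41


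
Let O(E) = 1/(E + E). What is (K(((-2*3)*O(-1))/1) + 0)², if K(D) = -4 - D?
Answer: 49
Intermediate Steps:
O(E) = 1/(2*E)
(K(((-2*3)*O(-1))/1) + 0)² = ((-4 - (-2*3)*((½)/(-1))/1) + 0)² = ((-4 - (-3*(-1))) + 0)² = ((-4 - (-6*(-½))) + 0)² = ((-4 - 3) + 0)² = (-7 + 0)² = (-7)² = 49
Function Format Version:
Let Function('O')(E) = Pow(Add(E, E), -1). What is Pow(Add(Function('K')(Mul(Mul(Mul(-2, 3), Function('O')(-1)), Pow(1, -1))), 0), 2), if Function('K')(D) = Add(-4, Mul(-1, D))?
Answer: 49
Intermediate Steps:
Function('O')(E) = Mul(Rational(1, 2), Pow(E, -1)) (Function('O')(E) = Pow(Mul(2, E), -1) = Mul(Rational(1, 2), Pow(E, -1)))
Pow(Add(Function('K')(Mul(Mul(Mul(-2, 3), Function('O')(-1)), Pow(1, -1))), 0), 2) = Pow(Add(Add(-4, Mul(-1, Mul(Mul(Mul(-2, 3), Mul(Rational(1, 2), Pow(-1, -1))), Pow(1, -1)))), 0), 2) = Pow(Add(Add(-4, Mul(-1, Mul(Mul(-6, Mul(Rational(1, 2), -1)), 1))), 0), 2) = Pow(Add(Add(-4, Mul(-1, Mul(Mul(-6, Rational(-1, 2)), 1))), 0), 2) = Pow(Add(Add(-4, Mul(-1, Mul(3, 1))), 0), 2) = Pow(Add(Add(-4, Mul(-1, 3)), 0), 2) = Pow(Add(Add(-4, -3), 0), 2) = Pow(Add(-7, 0), 2) = Pow(-7, 2) = 49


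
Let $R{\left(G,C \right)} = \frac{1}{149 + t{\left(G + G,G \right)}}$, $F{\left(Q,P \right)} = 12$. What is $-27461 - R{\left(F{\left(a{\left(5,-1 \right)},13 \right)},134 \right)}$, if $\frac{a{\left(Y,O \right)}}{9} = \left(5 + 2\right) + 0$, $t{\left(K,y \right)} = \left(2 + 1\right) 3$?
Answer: $- \frac{4338839}{158} \approx -27461.0$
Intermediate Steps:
$t{\left(K,y \right)} = 9$ ($t{\left(K,y \right)} = 3 \cdot 3 = 9$)
$a{\left(Y,O \right)} = 63$ ($a{\left(Y,O \right)} = 9 \left(\left(5 + 2\right) + 0\right) = 9 \left(7 + 0\right) = 9 \cdot 7 = 63$)
$R{\left(G,C \right)} = \frac{1}{158}$ ($R{\left(G,C \right)} = \frac{1}{149 + 9} = \frac{1}{158}$)
$-27461 - R{\left(F{\left(a{\left(5,-1 \right)},13 \right)},134 \right)} = -27461 - \frac{1}{158} = - \frac{4338839}{158}$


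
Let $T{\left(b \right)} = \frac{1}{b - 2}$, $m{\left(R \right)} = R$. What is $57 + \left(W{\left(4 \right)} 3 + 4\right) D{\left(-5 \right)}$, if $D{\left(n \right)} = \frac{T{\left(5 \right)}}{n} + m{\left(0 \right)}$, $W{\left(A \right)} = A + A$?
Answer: $\frac{827}{15} \approx 55.133$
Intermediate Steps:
$W{\left(A \right)} = 2 A$
$T{\left(b \right)} = \frac{1}{-2 + b}$
$D{\left(n \right)} = \frac{1}{3 n}$ ($D{\left(n \right)} = \frac{1}{\left(-2 + 5\right) n} + 0 = \frac{1}{3 n} + 0 = \frac{1}{3 n}$)
$57 + \left(W{\left(4 \right)} 3 + 4\right) D{\left(-5 \right)} = 57 + \left(2 \cdot 4 \cdot 3 + 4\right) \frac{1}{3 \left(-5\right)} = 57 + \left(8 \cdot 3 + 4\right) \frac{1}{3} \left(- \frac{1}{5}\right) = 57 + \left(24 + 4\right) \left(- \frac{1}{15}\right) = 57 + 28 \left(- \frac{1}{15}\right) = 57 - \frac{28}{15} = \frac{827}{15}$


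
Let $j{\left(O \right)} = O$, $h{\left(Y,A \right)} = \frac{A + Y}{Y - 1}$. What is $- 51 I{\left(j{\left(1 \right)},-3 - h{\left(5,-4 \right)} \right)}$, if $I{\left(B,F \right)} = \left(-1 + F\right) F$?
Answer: $- \frac{11271}{16} \approx -704.44$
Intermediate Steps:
$h{\left(Y,A \right)} = \frac{A + Y}{-1 + Y}$
$I{\left(B,F \right)} = F \left(-1 + F\right)$
$- 51 I{\left(j{\left(1 \right)},-3 - h{\left(5,-4 \right)} \right)} = - 51 \left(-3 - \frac{-4 + 5}{-1 + 5}\right) \left(-1 - \left(3 + \frac{-4 + 5}{-1 + 5}\right)\right) = - 51 \left(-3 - \frac{1}{4} \cdot 1\right) \left(-1 - \left(3 + \frac{1}{4} \cdot 1\right)\right) = - 51 \left(-3 - \frac{1}{4}\right) \left(-1 - \frac{13}{4}\right) = - 51 \left(- \frac{13 \left(-1 - \frac{13}{4}\right)}{4}\right) = - 51 \left(\left(- \frac{13}{4}\right) \left(- \frac{17}{4}\right)\right) = \left(-51\right) \frac{221}{16} = - \frac{11271}{16}$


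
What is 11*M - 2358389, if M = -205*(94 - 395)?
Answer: -1679634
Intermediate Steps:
M = 61705 (M = -205*(-301) = 61705)
11*M - 2358389 = 11*61705 - 2358389 = 678755 - 2358389 = -1679634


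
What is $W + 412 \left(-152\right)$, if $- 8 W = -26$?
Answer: $- \frac{250483}{4} \approx -62621.0$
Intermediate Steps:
$W = \frac{13}{4}$ ($W = \left(- \frac{1}{8}\right) \left(-26\right) = \frac{13}{4} \approx 3.25$)
$W + 412 \left(-152\right) = \frac{13}{4} + 412 \left(-152\right) = \frac{13}{4} - 62624 = - \frac{250483}{4}$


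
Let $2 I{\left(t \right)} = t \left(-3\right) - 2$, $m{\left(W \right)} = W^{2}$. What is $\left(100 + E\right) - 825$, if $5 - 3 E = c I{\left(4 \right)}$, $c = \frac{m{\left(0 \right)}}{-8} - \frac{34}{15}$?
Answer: $- \frac{32788}{45} \approx -728.62$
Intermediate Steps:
$I{\left(t \right)} = -1 - \frac{3 t}{2}$ ($I{\left(t \right)} = \frac{t \left(-3\right) - 2}{2} = \frac{- 3 t - 2}{2} = \frac{-2 - 3 t}{2} = -1 - \frac{3 t}{2}$)
$c = - \frac{34}{15}$ ($c = \frac{0^{2}}{-8} - \frac{34}{15} = 0 \left(- \frac{1}{8}\right) - \frac{34}{15} = 0 - \frac{34}{15} = - \frac{34}{15} \approx -2.2667$)
$E = - \frac{163}{45}$ ($E = \frac{5}{3} - \frac{\left(- \frac{34}{15}\right) \left(-1 - 6\right)}{3} = \frac{5}{3} - \frac{\left(- \frac{34}{15}\right) \left(-7\right)}{3} = \frac{5}{3} - \frac{238}{45} = - \frac{163}{45} \approx -3.6222$)
$\left(100 + E\right) - 825 = \left(100 - \frac{163}{45}\right) - 825 = \frac{4337}{45} - 825 = - \frac{32788}{45}$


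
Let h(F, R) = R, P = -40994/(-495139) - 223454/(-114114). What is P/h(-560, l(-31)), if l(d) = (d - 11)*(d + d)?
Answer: 106974749/136486055628 ≈ 0.00078378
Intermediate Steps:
l(d) = 2*d*(-11 + d) (l(d) = (-11 + d)*(2*d) = 2*d*(-11 + d))
P = 748823243/366897999 (P = -40994*(-1/495139) - 223454*(-1/114114) = 40994/495139 + 1451/741 = 748823243/366897999 ≈ 2.0410)
P/h(-560, l(-31)) = 748823243/(366897999*((2*(-31)*(-11 - 31)))) = 748823243/(366897999*((2*(-31)*(-42)))) = (748823243/366897999)/2604 = (748823243/366897999)*(1/2604) = 106974749/136486055628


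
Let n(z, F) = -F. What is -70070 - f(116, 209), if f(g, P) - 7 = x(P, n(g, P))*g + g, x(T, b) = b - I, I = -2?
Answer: -46181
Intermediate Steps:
x(T, b) = 2 + b (x(T, b) = b - 1*(-2) = b + 2 = 2 + b)
f(g, P) = 7 + g + g*(2 - P) (f(g, P) = 7 + ((2 - P)*g + g) = 7 + (g*(2 - P) + g) = 7 + (g + g*(2 - P)) = 7 + g + g*(2 - P))
-70070 - f(116, 209) = -70070 - (7 + 116 - 1*116*(-2 + 209)) = -70070 - (7 + 116 - 1*116*207) = -70070 - (7 + 116 - 24012) = -70070 - 1*(-23889) = -70070 + 23889 = -46181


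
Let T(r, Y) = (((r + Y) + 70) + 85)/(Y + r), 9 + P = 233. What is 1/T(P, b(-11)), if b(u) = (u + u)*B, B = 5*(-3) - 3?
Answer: 4/5 ≈ 0.80000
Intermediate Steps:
P = 224 (P = -9 + 233 = 224)
B = -18 (B = -15 - 3 = -18)
b(u) = -36*u (b(u) = (u + u)*(-18) = (2*u)*(-18) = -36*u)
T(r, Y) = (155 + Y + r)/(Y + r) (T(r, Y) = (((Y + r) + 70) + 85)/(Y + r) = ((70 + Y + r) + 85)/(Y + r) = (155 + Y + r)/(Y + r))
1/T(P, b(-11)) = 1/((155 - 36*(-11) + 224)/(-36*(-11) + 224)) = 1/((155 + 396 + 224)/(396 + 224)) = 1/(775/620) = 1/((1/620)*775) = 1/(5/4) = 4/5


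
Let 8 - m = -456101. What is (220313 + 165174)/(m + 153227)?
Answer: 385487/609336 ≈ 0.63263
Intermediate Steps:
m = 456109 (m = 8 - 1*(-456101) = 8 + 456101 = 456109)
(220313 + 165174)/(m + 153227) = (220313 + 165174)/(456109 + 153227) = 385487/609336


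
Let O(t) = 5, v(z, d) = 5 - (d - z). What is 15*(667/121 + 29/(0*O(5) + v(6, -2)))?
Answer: 182700/1573 ≈ 116.15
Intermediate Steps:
v(z, d) = 5 + z - d (v(z, d) = 5 + (z - d) = 5 + z - d)
15*(667/121 + 29/(0*O(5) + v(6, -2))) = 15*(667/121 + 29/(0*5 + (5 + 6 - 1*(-2)))) = 15*(667*(1/121) + 29/(0 + (5 + 6 + 2))) = 15*(667/121 + 29/(0 + 13)) = 15*(667/121 + 29/13) = 15*(12180/1573) = 182700/1573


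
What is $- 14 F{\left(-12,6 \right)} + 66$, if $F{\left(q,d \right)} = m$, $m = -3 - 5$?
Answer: $178$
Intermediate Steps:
$m = -8$ ($m = -3 - 5 = -8$)
$F{\left(q,d \right)} = -8$
$- 14 F{\left(-12,6 \right)} + 66 = \left(-14\right) \left(-8\right) + 66 = 112 + 66 = 178$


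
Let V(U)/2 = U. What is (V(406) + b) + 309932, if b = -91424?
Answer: 219320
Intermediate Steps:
V(U) = 2*U
(V(406) + b) + 309932 = (2*406 - 91424) + 309932 = (812 - 91424) + 309932 = -90612 + 309932 = 219320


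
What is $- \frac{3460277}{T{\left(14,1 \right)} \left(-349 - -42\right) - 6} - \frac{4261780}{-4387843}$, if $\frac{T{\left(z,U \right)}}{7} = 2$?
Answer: $\frac{15201494913631}{18885276272} \approx 804.94$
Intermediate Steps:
$T{\left(z,U \right)} = 14$ ($T{\left(z,U \right)} = 7 \cdot 2 = 14$)
$- \frac{3460277}{T{\left(14,1 \right)} \left(-349 - -42\right) - 6} - \frac{4261780}{-4387843} = - \frac{3460277}{14 \left(-349 - -42\right) - 6} - \frac{4261780}{-4387843} = - \frac{3460277}{14 \left(-349 + 42\right) - 6} - - \frac{4261780}{4387843} = - \frac{3460277}{14 \left(-307\right) - 6} + \frac{4261780}{4387843} = - \frac{3460277}{-4298 - 6} + \frac{4261780}{4387843} = - \frac{3460277}{-4304} + \frac{4261780}{4387843} = \left(-3460277\right) \left(- \frac{1}{4304}\right) + \frac{4261780}{4387843} = \frac{3460277}{4304} + \frac{4261780}{4387843} = \frac{15201494913631}{18885276272}$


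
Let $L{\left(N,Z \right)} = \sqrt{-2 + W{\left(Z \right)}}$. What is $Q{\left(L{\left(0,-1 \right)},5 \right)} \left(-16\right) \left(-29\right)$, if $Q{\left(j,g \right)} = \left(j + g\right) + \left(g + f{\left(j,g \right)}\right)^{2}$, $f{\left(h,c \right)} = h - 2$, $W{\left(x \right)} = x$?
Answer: $5104 + 3248 i \sqrt{3} \approx 5104.0 + 5625.7 i$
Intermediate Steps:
$f{\left(h,c \right)} = -2 + h$ ($f{\left(h,c \right)} = h - 2 = -2 + h$)
$L{\left(N,Z \right)} = \sqrt{-2 + Z}$
$Q{\left(j,g \right)} = g + j + \left(-2 + g + j\right)^{2}$ ($Q{\left(j,g \right)} = \left(j + g\right) + \left(g + \left(-2 + j\right)\right)^{2} = \left(g + j\right) + \left(-2 + g + j\right)^{2} = g + j + \left(-2 + g + j\right)^{2}$)
$Q{\left(L{\left(0,-1 \right)},5 \right)} \left(-16\right) \left(-29\right) = \left(5 + \sqrt{-2 - 1} + \left(-2 + 5 + \sqrt{-2 - 1}\right)^{2}\right) \left(-16\right) \left(-29\right) = \left(5 + \sqrt{-3} + \left(-2 + 5 + \sqrt{-3}\right)^{2}\right) \left(-16\right) \left(-29\right) = \left(5 + i \sqrt{3} + \left(-2 + 5 + i \sqrt{3}\right)^{2}\right) \left(-16\right) \left(-29\right) = \left(5 + i \sqrt{3} + \left(3 + i \sqrt{3}\right)^{2}\right) \left(-16\right) \left(-29\right) = \left(5 + \left(3 + i \sqrt{3}\right)^{2} + i \sqrt{3}\right) \left(-16\right) \left(-29\right) = \left(-80 - 16 \left(3 + i \sqrt{3}\right)^{2} - 16 i \sqrt{3}\right) \left(-29\right) = 2320 + 464 \left(3 + i \sqrt{3}\right)^{2} + 464 i \sqrt{3}$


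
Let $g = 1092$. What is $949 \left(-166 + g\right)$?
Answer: $878774$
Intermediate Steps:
$949 \left(-166 + g\right) = 949 \left(-166 + 1092\right) = 949 \cdot 926 = 878774$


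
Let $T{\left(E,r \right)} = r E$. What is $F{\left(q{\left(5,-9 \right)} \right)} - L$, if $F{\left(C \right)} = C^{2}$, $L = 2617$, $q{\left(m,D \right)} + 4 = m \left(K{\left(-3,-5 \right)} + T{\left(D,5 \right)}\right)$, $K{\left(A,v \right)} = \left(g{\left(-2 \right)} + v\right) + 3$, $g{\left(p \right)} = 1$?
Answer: $52139$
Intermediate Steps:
$T{\left(E,r \right)} = E r$
$K{\left(A,v \right)} = 4 + v$ ($K{\left(A,v \right)} = \left(1 + v\right) + 3 = 4 + v$)
$q{\left(m,D \right)} = -4 + m \left(-1 + 5 D\right)$ ($q{\left(m,D \right)} = -4 + m \left(\left(4 - 5\right) + D 5\right) = -4 + m \left(-1 + 5 D\right)$)
$F{\left(q{\left(5,-9 \right)} \right)} - L = \left(-4 - 5 + 5 \left(-9\right) 5\right)^{2} - 2617 = \left(-4 - 5 - 225\right)^{2} - 2617 = \left(-234\right)^{2} - 2617 = 54756 - 2617 = 52139$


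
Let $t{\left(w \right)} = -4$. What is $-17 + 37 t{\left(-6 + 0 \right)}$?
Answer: $-165$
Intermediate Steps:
$-17 + 37 t{\left(-6 + 0 \right)} = -17 + 37 \left(-4\right) = -17 - 148 = -165$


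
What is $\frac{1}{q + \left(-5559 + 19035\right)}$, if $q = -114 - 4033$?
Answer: $\frac{1}{9329} \approx 0.00010719$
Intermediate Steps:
$q = -4147$ ($q = -114 - 4033 = -4147$)
$\frac{1}{q + \left(-5559 + 19035\right)} = \frac{1}{-4147 + \left(-5559 + 19035\right)} = \frac{1}{-4147 + 13476} = \frac{1}{9329}$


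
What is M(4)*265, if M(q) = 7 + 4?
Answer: 2915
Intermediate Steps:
M(q) = 11
M(4)*265 = 11*265 = 2915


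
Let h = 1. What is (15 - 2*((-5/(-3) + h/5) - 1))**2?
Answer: 39601/225 ≈ 176.00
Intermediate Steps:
(15 - 2*((-5/(-3) + h/5) - 1))**2 = (15 - 2*((-5/(-3) + 1/5) - 1))**2 = (15 - 2*((-5*(-1/3) + 1*(1/5)) - 1))**2 = (15 - 2*((5/3 + 1/5) - 1))**2 = (15 - 2*(28/15 - 1))**2 = (15 - 2*13/15)**2 = (15 - 26/15)**2 = (199/15)**2 = 39601/225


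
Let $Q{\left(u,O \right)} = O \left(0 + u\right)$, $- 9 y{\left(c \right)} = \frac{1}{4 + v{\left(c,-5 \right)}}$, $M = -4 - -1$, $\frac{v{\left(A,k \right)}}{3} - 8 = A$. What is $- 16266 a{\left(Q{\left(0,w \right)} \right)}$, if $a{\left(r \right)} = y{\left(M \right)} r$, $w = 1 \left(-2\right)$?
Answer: $0$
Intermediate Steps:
$v{\left(A,k \right)} = 24 + 3 A$
$M = -3$ ($M = -4 + 1 = -3$)
$w = -2$
$y{\left(c \right)} = - \frac{1}{9 \left(28 + 3 c\right)}$ ($y{\left(c \right)} = - \frac{1}{9 \left(4 + \left(24 + 3 c\right)\right)} = - \frac{1}{9 \left(28 + 3 c\right)}$)
$Q{\left(u,O \right)} = O u$
$a{\left(r \right)} = - \frac{r}{171}$ ($a{\left(r \right)} = - \frac{1}{252 + 27 \left(-3\right)} r = - \frac{1}{252 - 81} r = - \frac{1}{171} r = \left(-1\right) \frac{1}{171} r = - \frac{r}{171}$)
$- 16266 a{\left(Q{\left(0,w \right)} \right)} = - 16266 \left(- \frac{\left(-2\right) 0}{171}\right) = - 16266 \left(\left(- \frac{1}{171}\right) 0\right) = \left(-16266\right) 0 = 0$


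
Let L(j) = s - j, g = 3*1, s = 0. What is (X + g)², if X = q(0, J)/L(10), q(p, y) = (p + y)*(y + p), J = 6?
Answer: 9/25 ≈ 0.36000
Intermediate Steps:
g = 3
L(j) = -j (L(j) = 0 - j = -j)
q(p, y) = (p + y)² (q(p, y) = (p + y)*(p + y) = (p + y)²)
X = -18/5 (X = (0 + 6)²/((-1*10)) = 6²/(-10) = 36*(-⅒) = -18/5 ≈ -3.6000)
(X + g)² = (-18/5 + 3)² = (-⅗)² = 9/25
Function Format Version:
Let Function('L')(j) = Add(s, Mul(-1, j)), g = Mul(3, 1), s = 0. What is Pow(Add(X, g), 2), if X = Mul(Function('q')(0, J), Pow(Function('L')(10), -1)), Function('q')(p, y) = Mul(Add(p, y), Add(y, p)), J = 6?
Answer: Rational(9, 25) ≈ 0.36000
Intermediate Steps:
g = 3
Function('L')(j) = Mul(-1, j) (Function('L')(j) = Add(0, Mul(-1, j)) = Mul(-1, j))
Function('q')(p, y) = Pow(Add(p, y), 2) (Function('q')(p, y) = Mul(Add(p, y), Add(p, y)) = Pow(Add(p, y), 2))
X = Rational(-18, 5) (X = Mul(Pow(Add(0, 6), 2), Pow(Mul(-1, 10), -1)) = Mul(Pow(6, 2), Pow(-10, -1)) = Mul(36, Rational(-1, 10)) = Rational(-18, 5) ≈ -3.6000)
Pow(Add(X, g), 2) = Pow(Add(Rational(-18, 5), 3), 2) = Pow(Rational(-3, 5), 2) = Rational(9, 25)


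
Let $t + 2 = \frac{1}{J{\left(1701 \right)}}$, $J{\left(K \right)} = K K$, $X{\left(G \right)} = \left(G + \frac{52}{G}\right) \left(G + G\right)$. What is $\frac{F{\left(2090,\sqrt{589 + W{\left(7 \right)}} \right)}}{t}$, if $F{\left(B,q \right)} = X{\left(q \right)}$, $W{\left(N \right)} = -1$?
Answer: $- \frac{3703553280}{5786801} \approx -640.0$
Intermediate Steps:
$X{\left(G \right)} = 2 G \left(G + \frac{52}{G}\right)$ ($X{\left(G \right)} = \left(G + \frac{52}{G}\right) 2 G = 2 G \left(G + \frac{52}{G}\right)$)
$J{\left(K \right)} = K^{2}$
$F{\left(B,q \right)} = 104 + 2 q^{2}$
$t = - \frac{5786801}{2893401}$ ($t = -2 + \frac{1}{1701^{2}} = -2 + \frac{1}{2893401} = - \frac{5786801}{2893401} \approx -2.0$)
$\frac{F{\left(2090,\sqrt{589 + W{\left(7 \right)}} \right)}}{t} = \frac{104 + 2 \left(\sqrt{589 - 1}\right)^{2}}{- \frac{5786801}{2893401}} = \left(104 + 2 \left(\sqrt{588}\right)^{2}\right) \left(- \frac{2893401}{5786801}\right) = \left(104 + 2 \left(14 \sqrt{3}\right)^{2}\right) \left(- \frac{2893401}{5786801}\right) = \left(104 + 2 \cdot 588\right) \left(- \frac{2893401}{5786801}\right) = \left(104 + 1176\right) \left(- \frac{2893401}{5786801}\right) = 1280 \left(- \frac{2893401}{5786801}\right) = - \frac{3703553280}{5786801}$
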